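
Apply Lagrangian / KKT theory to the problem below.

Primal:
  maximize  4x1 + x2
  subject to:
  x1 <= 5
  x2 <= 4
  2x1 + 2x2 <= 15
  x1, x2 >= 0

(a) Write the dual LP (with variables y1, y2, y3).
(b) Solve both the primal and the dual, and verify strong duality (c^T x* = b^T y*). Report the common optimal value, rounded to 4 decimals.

The standard primal-dual pair for 'max c^T x s.t. A x <= b, x >= 0' is:
  Dual:  min b^T y  s.t.  A^T y >= c,  y >= 0.

So the dual LP is:
  minimize  5y1 + 4y2 + 15y3
  subject to:
    y1 + 2y3 >= 4
    y2 + 2y3 >= 1
    y1, y2, y3 >= 0

Solving the primal: x* = (5, 2.5).
  primal value c^T x* = 22.5.
Solving the dual: y* = (3, 0, 0.5).
  dual value b^T y* = 22.5.
Strong duality: c^T x* = b^T y*. Confirmed.

22.5


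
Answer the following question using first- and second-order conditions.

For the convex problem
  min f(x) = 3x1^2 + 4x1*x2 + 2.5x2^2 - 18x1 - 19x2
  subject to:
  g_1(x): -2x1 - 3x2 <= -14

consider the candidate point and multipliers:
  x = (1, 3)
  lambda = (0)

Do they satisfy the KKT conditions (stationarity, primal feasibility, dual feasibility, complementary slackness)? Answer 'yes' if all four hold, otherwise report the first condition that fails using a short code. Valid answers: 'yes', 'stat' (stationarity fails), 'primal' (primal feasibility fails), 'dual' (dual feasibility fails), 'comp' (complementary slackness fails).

Gradient of f: grad f(x) = Q x + c = (0, 0)
Constraint values g_i(x) = a_i^T x - b_i:
  g_1((1, 3)) = 3
Stationarity residual: grad f(x) + sum_i lambda_i a_i = (0, 0)
  -> stationarity OK
Primal feasibility (all g_i <= 0): FAILS
Dual feasibility (all lambda_i >= 0): OK
Complementary slackness (lambda_i * g_i(x) = 0 for all i): OK

Verdict: the first failing condition is primal_feasibility -> primal.

primal


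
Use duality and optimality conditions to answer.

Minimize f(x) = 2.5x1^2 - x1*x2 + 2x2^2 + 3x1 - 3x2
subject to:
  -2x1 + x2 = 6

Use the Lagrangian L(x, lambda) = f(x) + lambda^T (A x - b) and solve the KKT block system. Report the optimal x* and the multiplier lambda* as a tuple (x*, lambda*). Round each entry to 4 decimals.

Form the Lagrangian:
  L(x, lambda) = (1/2) x^T Q x + c^T x + lambda^T (A x - b)
Stationarity (grad_x L = 0): Q x + c + A^T lambda = 0.
Primal feasibility: A x = b.

This gives the KKT block system:
  [ Q   A^T ] [ x     ]   [-c ]
  [ A    0  ] [ lambda ] = [ b ]

Solving the linear system:
  x*      = (-2.2941, 1.4118)
  lambda* = (-4.9412)
  f(x*)   = 9.2647

x* = (-2.2941, 1.4118), lambda* = (-4.9412)


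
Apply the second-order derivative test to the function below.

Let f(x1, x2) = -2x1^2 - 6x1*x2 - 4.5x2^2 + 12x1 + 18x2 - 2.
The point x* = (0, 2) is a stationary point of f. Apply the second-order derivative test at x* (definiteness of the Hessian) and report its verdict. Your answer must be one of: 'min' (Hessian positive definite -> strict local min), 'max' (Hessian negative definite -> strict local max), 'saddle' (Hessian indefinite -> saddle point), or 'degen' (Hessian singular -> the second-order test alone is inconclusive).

Compute the Hessian H = grad^2 f:
  H = [[-4, -6], [-6, -9]]
Verify stationarity: grad f(x*) = H x* + g = (0, 0).
Eigenvalues of H: -13, 0.
H has a zero eigenvalue (singular; negative semidefinite but not definite), so H is neither positive definite, negative definite, nor indefinite. The second-order test alone is inconclusive -> degen.
(Indeed, f is constant along the null direction of H through x*, so x* is not a strict local extremum.)

degen


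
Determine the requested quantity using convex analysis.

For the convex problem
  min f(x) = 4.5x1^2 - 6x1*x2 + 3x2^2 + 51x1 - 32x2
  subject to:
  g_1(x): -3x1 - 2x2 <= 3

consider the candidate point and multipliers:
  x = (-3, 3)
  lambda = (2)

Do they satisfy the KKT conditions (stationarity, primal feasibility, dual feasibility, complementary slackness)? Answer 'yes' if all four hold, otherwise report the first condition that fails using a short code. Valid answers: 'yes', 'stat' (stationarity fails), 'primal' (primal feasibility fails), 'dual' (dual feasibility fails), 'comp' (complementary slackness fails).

Gradient of f: grad f(x) = Q x + c = (6, 4)
Constraint values g_i(x) = a_i^T x - b_i:
  g_1((-3, 3)) = 0
Stationarity residual: grad f(x) + sum_i lambda_i a_i = (0, 0)
  -> stationarity OK
Primal feasibility (all g_i <= 0): OK
Dual feasibility (all lambda_i >= 0): OK
Complementary slackness (lambda_i * g_i(x) = 0 for all i): OK

Verdict: yes, KKT holds.

yes


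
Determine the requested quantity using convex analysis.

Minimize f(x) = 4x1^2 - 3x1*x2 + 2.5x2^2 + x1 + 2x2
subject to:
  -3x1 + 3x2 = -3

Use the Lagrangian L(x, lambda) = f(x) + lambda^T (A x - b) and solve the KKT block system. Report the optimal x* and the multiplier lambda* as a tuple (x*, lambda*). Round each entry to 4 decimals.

Form the Lagrangian:
  L(x, lambda) = (1/2) x^T Q x + c^T x + lambda^T (A x - b)
Stationarity (grad_x L = 0): Q x + c + A^T lambda = 0.
Primal feasibility: A x = b.

This gives the KKT block system:
  [ Q   A^T ] [ x     ]   [-c ]
  [ A    0  ] [ lambda ] = [ b ]

Solving the linear system:
  x*      = (-0.1429, -1.1429)
  lambda* = (1.0952)
  f(x*)   = 0.4286

x* = (-0.1429, -1.1429), lambda* = (1.0952)


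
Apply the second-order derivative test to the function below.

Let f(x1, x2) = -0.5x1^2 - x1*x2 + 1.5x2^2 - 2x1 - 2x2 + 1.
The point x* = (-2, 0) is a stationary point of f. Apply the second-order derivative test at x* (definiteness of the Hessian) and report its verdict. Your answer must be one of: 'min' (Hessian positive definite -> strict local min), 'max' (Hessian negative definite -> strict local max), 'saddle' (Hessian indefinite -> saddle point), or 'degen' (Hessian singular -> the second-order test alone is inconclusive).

Compute the Hessian H = grad^2 f:
  H = [[-1, -1], [-1, 3]]
Verify stationarity: grad f(x*) = H x* + g = (0, 0).
Eigenvalues of H: -1.2361, 3.2361.
Eigenvalues have mixed signs, so H is indefinite -> x* is a saddle point.

saddle


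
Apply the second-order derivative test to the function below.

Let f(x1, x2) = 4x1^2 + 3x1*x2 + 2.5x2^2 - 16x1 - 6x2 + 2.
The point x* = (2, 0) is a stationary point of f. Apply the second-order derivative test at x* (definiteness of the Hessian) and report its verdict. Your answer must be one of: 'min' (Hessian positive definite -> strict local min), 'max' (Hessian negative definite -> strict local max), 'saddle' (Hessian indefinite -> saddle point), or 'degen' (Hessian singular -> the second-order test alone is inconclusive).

Compute the Hessian H = grad^2 f:
  H = [[8, 3], [3, 5]]
Verify stationarity: grad f(x*) = H x* + g = (0, 0).
Eigenvalues of H: 3.1459, 9.8541.
Both eigenvalues > 0, so H is positive definite -> x* is a strict local min.

min


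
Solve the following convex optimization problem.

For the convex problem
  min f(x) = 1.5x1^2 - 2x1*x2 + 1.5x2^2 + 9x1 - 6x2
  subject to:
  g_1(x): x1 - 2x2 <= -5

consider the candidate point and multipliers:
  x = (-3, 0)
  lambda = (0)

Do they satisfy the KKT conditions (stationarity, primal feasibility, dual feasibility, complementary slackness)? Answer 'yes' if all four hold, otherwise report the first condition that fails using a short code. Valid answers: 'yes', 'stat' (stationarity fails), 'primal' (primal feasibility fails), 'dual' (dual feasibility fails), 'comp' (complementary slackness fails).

Gradient of f: grad f(x) = Q x + c = (0, 0)
Constraint values g_i(x) = a_i^T x - b_i:
  g_1((-3, 0)) = 2
Stationarity residual: grad f(x) + sum_i lambda_i a_i = (0, 0)
  -> stationarity OK
Primal feasibility (all g_i <= 0): FAILS
Dual feasibility (all lambda_i >= 0): OK
Complementary slackness (lambda_i * g_i(x) = 0 for all i): OK

Verdict: the first failing condition is primal_feasibility -> primal.

primal


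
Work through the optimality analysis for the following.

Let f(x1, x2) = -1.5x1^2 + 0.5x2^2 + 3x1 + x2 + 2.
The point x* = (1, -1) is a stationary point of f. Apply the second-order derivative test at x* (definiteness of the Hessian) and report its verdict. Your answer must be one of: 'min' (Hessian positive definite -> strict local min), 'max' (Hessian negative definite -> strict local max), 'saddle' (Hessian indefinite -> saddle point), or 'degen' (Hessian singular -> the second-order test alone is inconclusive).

Compute the Hessian H = grad^2 f:
  H = [[-3, 0], [0, 1]]
Verify stationarity: grad f(x*) = H x* + g = (0, 0).
Eigenvalues of H: -3, 1.
Eigenvalues have mixed signs, so H is indefinite -> x* is a saddle point.

saddle


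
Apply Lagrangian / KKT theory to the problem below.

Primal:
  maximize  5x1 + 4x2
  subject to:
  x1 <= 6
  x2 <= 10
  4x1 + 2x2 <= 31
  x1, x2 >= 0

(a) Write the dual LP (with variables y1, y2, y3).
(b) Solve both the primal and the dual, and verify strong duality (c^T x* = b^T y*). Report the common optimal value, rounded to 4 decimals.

The standard primal-dual pair for 'max c^T x s.t. A x <= b, x >= 0' is:
  Dual:  min b^T y  s.t.  A^T y >= c,  y >= 0.

So the dual LP is:
  minimize  6y1 + 10y2 + 31y3
  subject to:
    y1 + 4y3 >= 5
    y2 + 2y3 >= 4
    y1, y2, y3 >= 0

Solving the primal: x* = (2.75, 10).
  primal value c^T x* = 53.75.
Solving the dual: y* = (0, 1.5, 1.25).
  dual value b^T y* = 53.75.
Strong duality: c^T x* = b^T y*. Confirmed.

53.75


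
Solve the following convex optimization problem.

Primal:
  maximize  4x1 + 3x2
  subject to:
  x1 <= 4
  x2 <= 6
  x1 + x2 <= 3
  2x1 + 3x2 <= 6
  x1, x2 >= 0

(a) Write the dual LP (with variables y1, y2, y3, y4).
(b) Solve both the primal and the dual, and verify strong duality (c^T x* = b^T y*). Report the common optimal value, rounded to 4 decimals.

The standard primal-dual pair for 'max c^T x s.t. A x <= b, x >= 0' is:
  Dual:  min b^T y  s.t.  A^T y >= c,  y >= 0.

So the dual LP is:
  minimize  4y1 + 6y2 + 3y3 + 6y4
  subject to:
    y1 + y3 + 2y4 >= 4
    y2 + y3 + 3y4 >= 3
    y1, y2, y3, y4 >= 0

Solving the primal: x* = (3, 0).
  primal value c^T x* = 12.
Solving the dual: y* = (0, 0, 0, 2).
  dual value b^T y* = 12.
Strong duality: c^T x* = b^T y*. Confirmed.

12


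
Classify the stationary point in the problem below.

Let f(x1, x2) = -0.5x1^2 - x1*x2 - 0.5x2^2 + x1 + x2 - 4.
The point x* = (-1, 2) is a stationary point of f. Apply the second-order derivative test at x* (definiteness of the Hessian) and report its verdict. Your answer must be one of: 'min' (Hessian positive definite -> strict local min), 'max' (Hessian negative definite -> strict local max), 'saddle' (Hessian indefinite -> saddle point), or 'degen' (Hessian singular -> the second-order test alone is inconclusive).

Compute the Hessian H = grad^2 f:
  H = [[-1, -1], [-1, -1]]
Verify stationarity: grad f(x*) = H x* + g = (0, 0).
Eigenvalues of H: -2, 0.
H has a zero eigenvalue (singular; negative semidefinite but not definite), so H is neither positive definite, negative definite, nor indefinite. The second-order test alone is inconclusive -> degen.
(Indeed, f is constant along the null direction of H through x*, so x* is not a strict local extremum.)

degen


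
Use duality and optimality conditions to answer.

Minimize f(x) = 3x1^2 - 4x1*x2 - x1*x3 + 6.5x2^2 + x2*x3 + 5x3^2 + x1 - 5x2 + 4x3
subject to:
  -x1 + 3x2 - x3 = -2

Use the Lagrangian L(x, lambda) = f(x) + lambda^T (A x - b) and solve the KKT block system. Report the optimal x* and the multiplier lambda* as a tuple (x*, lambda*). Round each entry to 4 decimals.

Form the Lagrangian:
  L(x, lambda) = (1/2) x^T Q x + c^T x + lambda^T (A x - b)
Stationarity (grad_x L = 0): Q x + c + A^T lambda = 0.
Primal feasibility: A x = b.

This gives the KKT block system:
  [ Q   A^T ] [ x     ]   [-c ]
  [ A    0  ] [ lambda ] = [ b ]

Solving the linear system:
  x*      = (0.1988, -0.5637, 0.11)
  lambda* = (4.3378)
  f(x*)   = 6.0666

x* = (0.1988, -0.5637, 0.11), lambda* = (4.3378)


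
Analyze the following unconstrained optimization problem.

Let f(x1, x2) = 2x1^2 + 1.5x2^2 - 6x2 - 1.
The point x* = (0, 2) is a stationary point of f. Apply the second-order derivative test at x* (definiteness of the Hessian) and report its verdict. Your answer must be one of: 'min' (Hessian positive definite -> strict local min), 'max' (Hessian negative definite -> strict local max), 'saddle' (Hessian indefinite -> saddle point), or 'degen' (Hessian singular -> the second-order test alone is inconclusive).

Compute the Hessian H = grad^2 f:
  H = [[4, 0], [0, 3]]
Verify stationarity: grad f(x*) = H x* + g = (0, 0).
Eigenvalues of H: 3, 4.
Both eigenvalues > 0, so H is positive definite -> x* is a strict local min.

min


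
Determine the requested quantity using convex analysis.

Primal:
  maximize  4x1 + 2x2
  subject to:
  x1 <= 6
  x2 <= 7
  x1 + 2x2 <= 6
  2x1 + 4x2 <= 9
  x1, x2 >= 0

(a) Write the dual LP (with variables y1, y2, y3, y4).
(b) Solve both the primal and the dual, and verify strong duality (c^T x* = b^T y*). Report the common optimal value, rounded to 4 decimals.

The standard primal-dual pair for 'max c^T x s.t. A x <= b, x >= 0' is:
  Dual:  min b^T y  s.t.  A^T y >= c,  y >= 0.

So the dual LP is:
  minimize  6y1 + 7y2 + 6y3 + 9y4
  subject to:
    y1 + y3 + 2y4 >= 4
    y2 + 2y3 + 4y4 >= 2
    y1, y2, y3, y4 >= 0

Solving the primal: x* = (4.5, 0).
  primal value c^T x* = 18.
Solving the dual: y* = (0, 0, 0, 2).
  dual value b^T y* = 18.
Strong duality: c^T x* = b^T y*. Confirmed.

18


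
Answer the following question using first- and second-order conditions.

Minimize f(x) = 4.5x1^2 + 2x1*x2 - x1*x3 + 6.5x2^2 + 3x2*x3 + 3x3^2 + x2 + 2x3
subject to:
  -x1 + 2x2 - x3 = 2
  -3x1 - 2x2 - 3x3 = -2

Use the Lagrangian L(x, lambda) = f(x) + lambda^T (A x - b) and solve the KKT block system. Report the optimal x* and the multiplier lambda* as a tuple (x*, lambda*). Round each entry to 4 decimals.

Form the Lagrangian:
  L(x, lambda) = (1/2) x^T Q x + c^T x + lambda^T (A x - b)
Stationarity (grad_x L = 0): Q x + c + A^T lambda = 0.
Primal feasibility: A x = b.

This gives the KKT block system:
  [ Q   A^T ] [ x     ]   [-c ]
  [ A    0  ] [ lambda ] = [ b ]

Solving the linear system:
  x*      = (0.1765, 1, -0.1765)
  lambda* = (-4.2426, 2.6691)
  f(x*)   = 7.2353

x* = (0.1765, 1, -0.1765), lambda* = (-4.2426, 2.6691)


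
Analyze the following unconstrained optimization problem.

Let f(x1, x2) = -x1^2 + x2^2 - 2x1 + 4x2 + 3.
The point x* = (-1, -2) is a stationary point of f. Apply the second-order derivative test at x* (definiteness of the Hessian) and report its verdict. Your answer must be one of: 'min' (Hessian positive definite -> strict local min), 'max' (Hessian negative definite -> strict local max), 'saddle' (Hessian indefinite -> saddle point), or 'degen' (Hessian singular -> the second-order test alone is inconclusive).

Compute the Hessian H = grad^2 f:
  H = [[-2, 0], [0, 2]]
Verify stationarity: grad f(x*) = H x* + g = (0, 0).
Eigenvalues of H: -2, 2.
Eigenvalues have mixed signs, so H is indefinite -> x* is a saddle point.

saddle


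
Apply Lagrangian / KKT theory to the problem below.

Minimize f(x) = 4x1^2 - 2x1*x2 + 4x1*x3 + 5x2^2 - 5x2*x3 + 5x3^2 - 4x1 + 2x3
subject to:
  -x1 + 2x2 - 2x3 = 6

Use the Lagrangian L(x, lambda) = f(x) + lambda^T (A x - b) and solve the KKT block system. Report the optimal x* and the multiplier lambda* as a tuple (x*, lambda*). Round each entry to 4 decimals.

Form the Lagrangian:
  L(x, lambda) = (1/2) x^T Q x + c^T x + lambda^T (A x - b)
Stationarity (grad_x L = 0): Q x + c + A^T lambda = 0.
Primal feasibility: A x = b.

This gives the KKT block system:
  [ Q   A^T ] [ x     ]   [-c ]
  [ A    0  ] [ lambda ] = [ b ]

Solving the linear system:
  x*      = (0.4093, 1.3205, -1.8842)
  lambda* = (-10.9035)
  f(x*)   = 30.0077

x* = (0.4093, 1.3205, -1.8842), lambda* = (-10.9035)


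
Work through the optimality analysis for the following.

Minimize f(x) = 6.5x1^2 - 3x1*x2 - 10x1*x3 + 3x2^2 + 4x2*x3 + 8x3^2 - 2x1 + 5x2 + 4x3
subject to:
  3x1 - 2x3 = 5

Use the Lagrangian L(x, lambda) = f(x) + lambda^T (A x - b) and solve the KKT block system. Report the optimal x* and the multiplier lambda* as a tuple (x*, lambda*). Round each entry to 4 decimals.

Form the Lagrangian:
  L(x, lambda) = (1/2) x^T Q x + c^T x + lambda^T (A x - b)
Stationarity (grad_x L = 0): Q x + c + A^T lambda = 0.
Primal feasibility: A x = b.

This gives the KKT block system:
  [ Q   A^T ] [ x     ]   [-c ]
  [ A    0  ] [ lambda ] = [ b ]

Solving the linear system:
  x*      = (1.6286, 0.019, -0.0571)
  lambda* = (-6.5619)
  f(x*)   = 14.7095

x* = (1.6286, 0.019, -0.0571), lambda* = (-6.5619)


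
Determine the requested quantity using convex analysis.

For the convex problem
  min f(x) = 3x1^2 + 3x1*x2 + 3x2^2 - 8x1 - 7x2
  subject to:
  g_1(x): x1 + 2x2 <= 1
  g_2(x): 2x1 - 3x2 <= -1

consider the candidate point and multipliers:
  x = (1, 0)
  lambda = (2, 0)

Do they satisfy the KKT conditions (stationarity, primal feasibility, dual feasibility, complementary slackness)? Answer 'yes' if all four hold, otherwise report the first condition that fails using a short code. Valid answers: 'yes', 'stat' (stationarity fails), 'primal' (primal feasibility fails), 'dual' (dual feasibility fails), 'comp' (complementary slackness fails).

Gradient of f: grad f(x) = Q x + c = (-2, -4)
Constraint values g_i(x) = a_i^T x - b_i:
  g_1((1, 0)) = 0
  g_2((1, 0)) = 3
Stationarity residual: grad f(x) + sum_i lambda_i a_i = (0, 0)
  -> stationarity OK
Primal feasibility (all g_i <= 0): FAILS
Dual feasibility (all lambda_i >= 0): OK
Complementary slackness (lambda_i * g_i(x) = 0 for all i): OK

Verdict: the first failing condition is primal_feasibility -> primal.

primal


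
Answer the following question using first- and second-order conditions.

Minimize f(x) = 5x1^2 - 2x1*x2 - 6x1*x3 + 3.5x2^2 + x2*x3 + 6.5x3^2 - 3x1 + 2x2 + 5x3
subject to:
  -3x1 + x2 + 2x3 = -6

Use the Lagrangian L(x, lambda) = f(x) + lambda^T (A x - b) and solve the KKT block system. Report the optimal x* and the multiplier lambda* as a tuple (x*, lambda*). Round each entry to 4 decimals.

Form the Lagrangian:
  L(x, lambda) = (1/2) x^T Q x + c^T x + lambda^T (A x - b)
Stationarity (grad_x L = 0): Q x + c + A^T lambda = 0.
Primal feasibility: A x = b.

This gives the KKT block system:
  [ Q   A^T ] [ x     ]   [-c ]
  [ A    0  ] [ lambda ] = [ b ]

Solving the linear system:
  x*      = (1.5069, -0.5486, -0.4653)
  lambda* = (5.3194)
  f(x*)   = 11.9861

x* = (1.5069, -0.5486, -0.4653), lambda* = (5.3194)


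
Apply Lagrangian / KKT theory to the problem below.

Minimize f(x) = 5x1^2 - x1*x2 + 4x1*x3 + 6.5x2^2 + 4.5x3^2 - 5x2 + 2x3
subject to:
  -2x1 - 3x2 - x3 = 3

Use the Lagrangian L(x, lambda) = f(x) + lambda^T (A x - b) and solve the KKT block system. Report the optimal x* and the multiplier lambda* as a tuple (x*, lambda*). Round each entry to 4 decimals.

Form the Lagrangian:
  L(x, lambda) = (1/2) x^T Q x + c^T x + lambda^T (A x - b)
Stationarity (grad_x L = 0): Q x + c + A^T lambda = 0.
Primal feasibility: A x = b.

This gives the KKT block system:
  [ Q   A^T ] [ x     ]   [-c ]
  [ A    0  ] [ lambda ] = [ b ]

Solving the linear system:
  x*      = (-0.6163, -0.4759, -0.3398)
  lambda* = (-3.5233)
  f(x*)   = 6.1348

x* = (-0.6163, -0.4759, -0.3398), lambda* = (-3.5233)


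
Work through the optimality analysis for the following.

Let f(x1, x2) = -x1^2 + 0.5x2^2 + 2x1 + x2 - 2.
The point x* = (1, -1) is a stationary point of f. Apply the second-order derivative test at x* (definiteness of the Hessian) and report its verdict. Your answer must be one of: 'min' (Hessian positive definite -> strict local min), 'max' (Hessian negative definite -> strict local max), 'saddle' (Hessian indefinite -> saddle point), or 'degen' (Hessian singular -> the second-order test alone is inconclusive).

Compute the Hessian H = grad^2 f:
  H = [[-2, 0], [0, 1]]
Verify stationarity: grad f(x*) = H x* + g = (0, 0).
Eigenvalues of H: -2, 1.
Eigenvalues have mixed signs, so H is indefinite -> x* is a saddle point.

saddle


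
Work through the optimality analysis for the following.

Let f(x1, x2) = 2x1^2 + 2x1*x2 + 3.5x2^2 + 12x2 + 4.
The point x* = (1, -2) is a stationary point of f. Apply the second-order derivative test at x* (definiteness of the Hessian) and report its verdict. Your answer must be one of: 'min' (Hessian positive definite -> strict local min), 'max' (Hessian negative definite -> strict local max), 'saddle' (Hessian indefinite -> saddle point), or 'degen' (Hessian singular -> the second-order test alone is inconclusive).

Compute the Hessian H = grad^2 f:
  H = [[4, 2], [2, 7]]
Verify stationarity: grad f(x*) = H x* + g = (0, 0).
Eigenvalues of H: 3, 8.
Both eigenvalues > 0, so H is positive definite -> x* is a strict local min.

min


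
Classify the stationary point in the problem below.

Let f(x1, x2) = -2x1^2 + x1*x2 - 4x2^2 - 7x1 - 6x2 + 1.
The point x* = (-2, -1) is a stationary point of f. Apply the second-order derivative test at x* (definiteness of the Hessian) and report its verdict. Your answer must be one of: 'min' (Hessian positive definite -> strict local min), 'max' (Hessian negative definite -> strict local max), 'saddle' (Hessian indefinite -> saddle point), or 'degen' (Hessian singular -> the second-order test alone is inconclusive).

Compute the Hessian H = grad^2 f:
  H = [[-4, 1], [1, -8]]
Verify stationarity: grad f(x*) = H x* + g = (0, 0).
Eigenvalues of H: -8.2361, -3.7639.
Both eigenvalues < 0, so H is negative definite -> x* is a strict local max.

max


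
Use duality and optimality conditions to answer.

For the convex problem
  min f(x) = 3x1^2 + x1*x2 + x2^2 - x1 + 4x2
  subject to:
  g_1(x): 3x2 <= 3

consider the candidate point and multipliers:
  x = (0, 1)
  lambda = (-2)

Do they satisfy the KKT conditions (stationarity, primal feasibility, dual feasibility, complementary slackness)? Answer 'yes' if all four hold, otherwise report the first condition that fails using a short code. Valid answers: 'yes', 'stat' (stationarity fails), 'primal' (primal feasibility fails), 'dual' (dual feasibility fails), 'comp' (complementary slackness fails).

Gradient of f: grad f(x) = Q x + c = (0, 6)
Constraint values g_i(x) = a_i^T x - b_i:
  g_1((0, 1)) = 0
Stationarity residual: grad f(x) + sum_i lambda_i a_i = (0, 0)
  -> stationarity OK
Primal feasibility (all g_i <= 0): OK
Dual feasibility (all lambda_i >= 0): FAILS
Complementary slackness (lambda_i * g_i(x) = 0 for all i): OK

Verdict: the first failing condition is dual_feasibility -> dual.

dual


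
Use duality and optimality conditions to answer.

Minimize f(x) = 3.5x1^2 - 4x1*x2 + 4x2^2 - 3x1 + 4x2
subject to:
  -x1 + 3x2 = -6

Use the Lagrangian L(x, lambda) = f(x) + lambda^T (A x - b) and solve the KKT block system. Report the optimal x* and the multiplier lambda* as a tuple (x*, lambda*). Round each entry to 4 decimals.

Form the Lagrangian:
  L(x, lambda) = (1/2) x^T Q x + c^T x + lambda^T (A x - b)
Stationarity (grad_x L = 0): Q x + c + A^T lambda = 0.
Primal feasibility: A x = b.

This gives the KKT block system:
  [ Q   A^T ] [ x     ]   [-c ]
  [ A    0  ] [ lambda ] = [ b ]

Solving the linear system:
  x*      = (-0.1915, -2.0638)
  lambda* = (3.9149)
  f(x*)   = 7.9043

x* = (-0.1915, -2.0638), lambda* = (3.9149)


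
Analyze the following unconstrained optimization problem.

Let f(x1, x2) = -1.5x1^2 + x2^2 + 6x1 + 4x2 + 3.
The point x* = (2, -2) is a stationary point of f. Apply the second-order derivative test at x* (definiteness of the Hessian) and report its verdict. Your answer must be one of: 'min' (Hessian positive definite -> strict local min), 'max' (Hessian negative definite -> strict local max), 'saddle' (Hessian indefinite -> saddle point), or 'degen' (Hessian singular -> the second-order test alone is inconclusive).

Compute the Hessian H = grad^2 f:
  H = [[-3, 0], [0, 2]]
Verify stationarity: grad f(x*) = H x* + g = (0, 0).
Eigenvalues of H: -3, 2.
Eigenvalues have mixed signs, so H is indefinite -> x* is a saddle point.

saddle


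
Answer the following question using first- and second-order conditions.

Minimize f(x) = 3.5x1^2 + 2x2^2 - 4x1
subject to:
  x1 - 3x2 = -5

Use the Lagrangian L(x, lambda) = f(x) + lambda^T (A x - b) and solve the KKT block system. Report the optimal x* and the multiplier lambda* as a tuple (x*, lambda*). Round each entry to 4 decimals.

Form the Lagrangian:
  L(x, lambda) = (1/2) x^T Q x + c^T x + lambda^T (A x - b)
Stationarity (grad_x L = 0): Q x + c + A^T lambda = 0.
Primal feasibility: A x = b.

This gives the KKT block system:
  [ Q   A^T ] [ x     ]   [-c ]
  [ A    0  ] [ lambda ] = [ b ]

Solving the linear system:
  x*      = (0.2388, 1.7463)
  lambda* = (2.3284)
  f(x*)   = 5.3433

x* = (0.2388, 1.7463), lambda* = (2.3284)


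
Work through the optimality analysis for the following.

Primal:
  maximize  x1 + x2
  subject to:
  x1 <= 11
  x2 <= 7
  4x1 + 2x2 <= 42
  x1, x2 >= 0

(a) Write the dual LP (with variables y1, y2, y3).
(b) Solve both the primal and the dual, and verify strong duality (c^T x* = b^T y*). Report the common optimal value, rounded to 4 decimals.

The standard primal-dual pair for 'max c^T x s.t. A x <= b, x >= 0' is:
  Dual:  min b^T y  s.t.  A^T y >= c,  y >= 0.

So the dual LP is:
  minimize  11y1 + 7y2 + 42y3
  subject to:
    y1 + 4y3 >= 1
    y2 + 2y3 >= 1
    y1, y2, y3 >= 0

Solving the primal: x* = (7, 7).
  primal value c^T x* = 14.
Solving the dual: y* = (0, 0.5, 0.25).
  dual value b^T y* = 14.
Strong duality: c^T x* = b^T y*. Confirmed.

14


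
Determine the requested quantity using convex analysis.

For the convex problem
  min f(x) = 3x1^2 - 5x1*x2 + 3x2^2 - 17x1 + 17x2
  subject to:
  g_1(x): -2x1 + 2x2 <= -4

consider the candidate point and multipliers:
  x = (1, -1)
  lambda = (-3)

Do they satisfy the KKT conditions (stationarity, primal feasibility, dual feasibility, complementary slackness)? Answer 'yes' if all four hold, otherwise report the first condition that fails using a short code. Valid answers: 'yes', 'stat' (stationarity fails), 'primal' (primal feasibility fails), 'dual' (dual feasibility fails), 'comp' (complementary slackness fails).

Gradient of f: grad f(x) = Q x + c = (-6, 6)
Constraint values g_i(x) = a_i^T x - b_i:
  g_1((1, -1)) = 0
Stationarity residual: grad f(x) + sum_i lambda_i a_i = (0, 0)
  -> stationarity OK
Primal feasibility (all g_i <= 0): OK
Dual feasibility (all lambda_i >= 0): FAILS
Complementary slackness (lambda_i * g_i(x) = 0 for all i): OK

Verdict: the first failing condition is dual_feasibility -> dual.

dual


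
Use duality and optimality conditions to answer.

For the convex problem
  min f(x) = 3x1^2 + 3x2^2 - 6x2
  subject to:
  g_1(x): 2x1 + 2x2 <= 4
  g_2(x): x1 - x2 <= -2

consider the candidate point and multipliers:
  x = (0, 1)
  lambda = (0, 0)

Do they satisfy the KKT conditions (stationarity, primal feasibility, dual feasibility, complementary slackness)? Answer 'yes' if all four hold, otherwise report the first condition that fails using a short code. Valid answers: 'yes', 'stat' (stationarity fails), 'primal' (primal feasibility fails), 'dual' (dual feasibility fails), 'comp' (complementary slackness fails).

Gradient of f: grad f(x) = Q x + c = (0, 0)
Constraint values g_i(x) = a_i^T x - b_i:
  g_1((0, 1)) = -2
  g_2((0, 1)) = 1
Stationarity residual: grad f(x) + sum_i lambda_i a_i = (0, 0)
  -> stationarity OK
Primal feasibility (all g_i <= 0): FAILS
Dual feasibility (all lambda_i >= 0): OK
Complementary slackness (lambda_i * g_i(x) = 0 for all i): OK

Verdict: the first failing condition is primal_feasibility -> primal.

primal


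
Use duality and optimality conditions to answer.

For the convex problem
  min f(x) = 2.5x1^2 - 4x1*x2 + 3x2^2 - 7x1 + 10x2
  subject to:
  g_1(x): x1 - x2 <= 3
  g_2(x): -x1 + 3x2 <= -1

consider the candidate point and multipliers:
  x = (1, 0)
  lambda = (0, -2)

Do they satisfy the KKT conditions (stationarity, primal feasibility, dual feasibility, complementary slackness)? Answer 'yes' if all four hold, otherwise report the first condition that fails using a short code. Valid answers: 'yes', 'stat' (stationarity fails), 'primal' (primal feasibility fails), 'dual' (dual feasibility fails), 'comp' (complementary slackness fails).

Gradient of f: grad f(x) = Q x + c = (-2, 6)
Constraint values g_i(x) = a_i^T x - b_i:
  g_1((1, 0)) = -2
  g_2((1, 0)) = 0
Stationarity residual: grad f(x) + sum_i lambda_i a_i = (0, 0)
  -> stationarity OK
Primal feasibility (all g_i <= 0): OK
Dual feasibility (all lambda_i >= 0): FAILS
Complementary slackness (lambda_i * g_i(x) = 0 for all i): OK

Verdict: the first failing condition is dual_feasibility -> dual.

dual


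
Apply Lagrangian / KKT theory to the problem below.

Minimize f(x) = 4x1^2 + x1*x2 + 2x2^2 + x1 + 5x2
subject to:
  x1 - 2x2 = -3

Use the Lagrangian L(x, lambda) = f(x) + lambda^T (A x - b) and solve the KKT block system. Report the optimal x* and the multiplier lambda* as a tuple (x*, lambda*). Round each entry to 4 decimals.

Form the Lagrangian:
  L(x, lambda) = (1/2) x^T Q x + c^T x + lambda^T (A x - b)
Stationarity (grad_x L = 0): Q x + c + A^T lambda = 0.
Primal feasibility: A x = b.

This gives the KKT block system:
  [ Q   A^T ] [ x     ]   [-c ]
  [ A    0  ] [ lambda ] = [ b ]

Solving the linear system:
  x*      = (-0.8, 1.1)
  lambda* = (4.3)
  f(x*)   = 8.8

x* = (-0.8, 1.1), lambda* = (4.3)


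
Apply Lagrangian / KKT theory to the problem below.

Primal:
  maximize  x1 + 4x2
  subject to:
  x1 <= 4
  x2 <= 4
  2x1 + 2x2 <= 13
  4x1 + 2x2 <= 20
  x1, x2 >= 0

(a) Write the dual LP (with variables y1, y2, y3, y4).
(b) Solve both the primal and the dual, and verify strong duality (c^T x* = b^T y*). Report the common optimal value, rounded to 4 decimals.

The standard primal-dual pair for 'max c^T x s.t. A x <= b, x >= 0' is:
  Dual:  min b^T y  s.t.  A^T y >= c,  y >= 0.

So the dual LP is:
  minimize  4y1 + 4y2 + 13y3 + 20y4
  subject to:
    y1 + 2y3 + 4y4 >= 1
    y2 + 2y3 + 2y4 >= 4
    y1, y2, y3, y4 >= 0

Solving the primal: x* = (2.5, 4).
  primal value c^T x* = 18.5.
Solving the dual: y* = (0, 3, 0.5, 0).
  dual value b^T y* = 18.5.
Strong duality: c^T x* = b^T y*. Confirmed.

18.5


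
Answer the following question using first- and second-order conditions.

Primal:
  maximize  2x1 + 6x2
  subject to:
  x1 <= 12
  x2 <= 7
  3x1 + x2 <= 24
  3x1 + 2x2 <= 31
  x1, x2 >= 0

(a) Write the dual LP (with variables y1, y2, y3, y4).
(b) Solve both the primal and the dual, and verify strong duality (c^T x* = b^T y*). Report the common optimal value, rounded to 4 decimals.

The standard primal-dual pair for 'max c^T x s.t. A x <= b, x >= 0' is:
  Dual:  min b^T y  s.t.  A^T y >= c,  y >= 0.

So the dual LP is:
  minimize  12y1 + 7y2 + 24y3 + 31y4
  subject to:
    y1 + 3y3 + 3y4 >= 2
    y2 + y3 + 2y4 >= 6
    y1, y2, y3, y4 >= 0

Solving the primal: x* = (5.6667, 7).
  primal value c^T x* = 53.3333.
Solving the dual: y* = (0, 5.3333, 0.6667, 0).
  dual value b^T y* = 53.3333.
Strong duality: c^T x* = b^T y*. Confirmed.

53.3333


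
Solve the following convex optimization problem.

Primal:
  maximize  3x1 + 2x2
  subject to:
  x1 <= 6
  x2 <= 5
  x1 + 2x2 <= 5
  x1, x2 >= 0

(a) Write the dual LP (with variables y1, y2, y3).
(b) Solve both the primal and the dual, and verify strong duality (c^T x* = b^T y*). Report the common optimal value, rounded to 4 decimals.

The standard primal-dual pair for 'max c^T x s.t. A x <= b, x >= 0' is:
  Dual:  min b^T y  s.t.  A^T y >= c,  y >= 0.

So the dual LP is:
  minimize  6y1 + 5y2 + 5y3
  subject to:
    y1 + y3 >= 3
    y2 + 2y3 >= 2
    y1, y2, y3 >= 0

Solving the primal: x* = (5, 0).
  primal value c^T x* = 15.
Solving the dual: y* = (0, 0, 3).
  dual value b^T y* = 15.
Strong duality: c^T x* = b^T y*. Confirmed.

15


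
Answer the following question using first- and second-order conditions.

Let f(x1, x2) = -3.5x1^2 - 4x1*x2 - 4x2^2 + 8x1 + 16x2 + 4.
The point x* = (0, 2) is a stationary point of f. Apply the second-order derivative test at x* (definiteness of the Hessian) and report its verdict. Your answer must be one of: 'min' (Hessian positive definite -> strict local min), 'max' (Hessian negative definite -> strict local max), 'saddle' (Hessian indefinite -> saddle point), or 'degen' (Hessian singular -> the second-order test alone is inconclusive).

Compute the Hessian H = grad^2 f:
  H = [[-7, -4], [-4, -8]]
Verify stationarity: grad f(x*) = H x* + g = (0, 0).
Eigenvalues of H: -11.5311, -3.4689.
Both eigenvalues < 0, so H is negative definite -> x* is a strict local max.

max


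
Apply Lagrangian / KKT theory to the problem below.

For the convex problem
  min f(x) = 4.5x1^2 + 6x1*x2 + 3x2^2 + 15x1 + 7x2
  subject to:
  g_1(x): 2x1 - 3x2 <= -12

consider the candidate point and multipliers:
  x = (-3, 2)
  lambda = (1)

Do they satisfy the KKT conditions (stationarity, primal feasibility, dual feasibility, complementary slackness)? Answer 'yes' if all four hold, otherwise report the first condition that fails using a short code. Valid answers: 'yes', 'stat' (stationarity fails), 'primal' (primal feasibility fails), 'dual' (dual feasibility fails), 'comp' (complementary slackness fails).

Gradient of f: grad f(x) = Q x + c = (0, 1)
Constraint values g_i(x) = a_i^T x - b_i:
  g_1((-3, 2)) = 0
Stationarity residual: grad f(x) + sum_i lambda_i a_i = (2, -2)
  -> stationarity FAILS
Primal feasibility (all g_i <= 0): OK
Dual feasibility (all lambda_i >= 0): OK
Complementary slackness (lambda_i * g_i(x) = 0 for all i): OK

Verdict: the first failing condition is stationarity -> stat.

stat


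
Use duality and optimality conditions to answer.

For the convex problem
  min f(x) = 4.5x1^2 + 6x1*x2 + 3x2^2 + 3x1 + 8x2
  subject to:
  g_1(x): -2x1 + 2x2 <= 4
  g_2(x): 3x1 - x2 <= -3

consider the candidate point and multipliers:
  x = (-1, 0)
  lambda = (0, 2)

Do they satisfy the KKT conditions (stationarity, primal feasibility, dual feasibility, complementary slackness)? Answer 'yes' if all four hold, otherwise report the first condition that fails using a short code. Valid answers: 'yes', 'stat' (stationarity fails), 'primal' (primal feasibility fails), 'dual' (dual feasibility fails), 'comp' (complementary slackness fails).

Gradient of f: grad f(x) = Q x + c = (-6, 2)
Constraint values g_i(x) = a_i^T x - b_i:
  g_1((-1, 0)) = -2
  g_2((-1, 0)) = 0
Stationarity residual: grad f(x) + sum_i lambda_i a_i = (0, 0)
  -> stationarity OK
Primal feasibility (all g_i <= 0): OK
Dual feasibility (all lambda_i >= 0): OK
Complementary slackness (lambda_i * g_i(x) = 0 for all i): OK

Verdict: yes, KKT holds.

yes


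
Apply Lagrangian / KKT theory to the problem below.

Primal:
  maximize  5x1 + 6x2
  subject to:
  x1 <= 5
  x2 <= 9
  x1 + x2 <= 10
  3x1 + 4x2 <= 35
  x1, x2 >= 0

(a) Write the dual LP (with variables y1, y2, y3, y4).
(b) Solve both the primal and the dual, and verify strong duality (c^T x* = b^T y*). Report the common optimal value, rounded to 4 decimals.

The standard primal-dual pair for 'max c^T x s.t. A x <= b, x >= 0' is:
  Dual:  min b^T y  s.t.  A^T y >= c,  y >= 0.

So the dual LP is:
  minimize  5y1 + 9y2 + 10y3 + 35y4
  subject to:
    y1 + y3 + 3y4 >= 5
    y2 + y3 + 4y4 >= 6
    y1, y2, y3, y4 >= 0

Solving the primal: x* = (5, 5).
  primal value c^T x* = 55.
Solving the dual: y* = (0.5, 0, 0, 1.5).
  dual value b^T y* = 55.
Strong duality: c^T x* = b^T y*. Confirmed.

55


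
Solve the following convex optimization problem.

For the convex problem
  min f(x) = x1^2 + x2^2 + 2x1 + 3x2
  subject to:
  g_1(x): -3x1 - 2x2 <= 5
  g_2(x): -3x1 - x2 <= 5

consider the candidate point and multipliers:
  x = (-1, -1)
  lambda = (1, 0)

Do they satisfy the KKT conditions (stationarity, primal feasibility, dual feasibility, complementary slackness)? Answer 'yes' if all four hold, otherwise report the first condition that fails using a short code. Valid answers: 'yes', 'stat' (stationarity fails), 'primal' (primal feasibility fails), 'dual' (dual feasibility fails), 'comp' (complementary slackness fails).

Gradient of f: grad f(x) = Q x + c = (0, 1)
Constraint values g_i(x) = a_i^T x - b_i:
  g_1((-1, -1)) = 0
  g_2((-1, -1)) = -1
Stationarity residual: grad f(x) + sum_i lambda_i a_i = (-3, -1)
  -> stationarity FAILS
Primal feasibility (all g_i <= 0): OK
Dual feasibility (all lambda_i >= 0): OK
Complementary slackness (lambda_i * g_i(x) = 0 for all i): OK

Verdict: the first failing condition is stationarity -> stat.

stat


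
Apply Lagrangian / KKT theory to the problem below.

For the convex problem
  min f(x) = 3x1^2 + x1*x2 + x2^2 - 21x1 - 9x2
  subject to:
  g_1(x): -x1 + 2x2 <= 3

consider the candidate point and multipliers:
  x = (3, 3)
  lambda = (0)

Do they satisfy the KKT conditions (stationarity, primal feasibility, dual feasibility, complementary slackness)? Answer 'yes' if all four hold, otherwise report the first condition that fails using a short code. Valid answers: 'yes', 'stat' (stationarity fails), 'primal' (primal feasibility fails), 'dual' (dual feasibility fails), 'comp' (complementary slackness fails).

Gradient of f: grad f(x) = Q x + c = (0, 0)
Constraint values g_i(x) = a_i^T x - b_i:
  g_1((3, 3)) = 0
Stationarity residual: grad f(x) + sum_i lambda_i a_i = (0, 0)
  -> stationarity OK
Primal feasibility (all g_i <= 0): OK
Dual feasibility (all lambda_i >= 0): OK
Complementary slackness (lambda_i * g_i(x) = 0 for all i): OK

Verdict: yes, KKT holds.

yes


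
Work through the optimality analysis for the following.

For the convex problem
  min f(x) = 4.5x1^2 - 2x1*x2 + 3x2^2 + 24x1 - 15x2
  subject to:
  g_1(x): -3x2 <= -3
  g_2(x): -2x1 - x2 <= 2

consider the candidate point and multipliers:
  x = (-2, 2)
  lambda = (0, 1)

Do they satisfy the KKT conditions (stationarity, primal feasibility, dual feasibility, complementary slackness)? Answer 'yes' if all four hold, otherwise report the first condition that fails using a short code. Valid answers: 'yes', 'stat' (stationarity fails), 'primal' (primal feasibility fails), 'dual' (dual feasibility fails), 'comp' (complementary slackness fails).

Gradient of f: grad f(x) = Q x + c = (2, 1)
Constraint values g_i(x) = a_i^T x - b_i:
  g_1((-2, 2)) = -3
  g_2((-2, 2)) = 0
Stationarity residual: grad f(x) + sum_i lambda_i a_i = (0, 0)
  -> stationarity OK
Primal feasibility (all g_i <= 0): OK
Dual feasibility (all lambda_i >= 0): OK
Complementary slackness (lambda_i * g_i(x) = 0 for all i): OK

Verdict: yes, KKT holds.

yes


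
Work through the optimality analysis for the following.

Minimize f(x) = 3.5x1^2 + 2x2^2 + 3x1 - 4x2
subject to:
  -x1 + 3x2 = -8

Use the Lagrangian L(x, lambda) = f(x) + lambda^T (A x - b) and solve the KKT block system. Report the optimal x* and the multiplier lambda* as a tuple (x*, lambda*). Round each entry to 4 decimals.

Form the Lagrangian:
  L(x, lambda) = (1/2) x^T Q x + c^T x + lambda^T (A x - b)
Stationarity (grad_x L = 0): Q x + c + A^T lambda = 0.
Primal feasibility: A x = b.

This gives the KKT block system:
  [ Q   A^T ] [ x     ]   [-c ]
  [ A    0  ] [ lambda ] = [ b ]

Solving the linear system:
  x*      = (0.2537, -2.5821)
  lambda* = (4.7761)
  f(x*)   = 24.6493

x* = (0.2537, -2.5821), lambda* = (4.7761)


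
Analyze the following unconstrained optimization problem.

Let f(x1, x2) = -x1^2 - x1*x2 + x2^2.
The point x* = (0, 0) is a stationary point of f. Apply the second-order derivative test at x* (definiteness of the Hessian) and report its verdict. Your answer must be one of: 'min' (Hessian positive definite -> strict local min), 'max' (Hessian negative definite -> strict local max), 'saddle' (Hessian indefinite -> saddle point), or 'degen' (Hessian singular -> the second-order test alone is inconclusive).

Compute the Hessian H = grad^2 f:
  H = [[-2, -1], [-1, 2]]
Verify stationarity: grad f(x*) = H x* + g = (0, 0).
Eigenvalues of H: -2.2361, 2.2361.
Eigenvalues have mixed signs, so H is indefinite -> x* is a saddle point.

saddle


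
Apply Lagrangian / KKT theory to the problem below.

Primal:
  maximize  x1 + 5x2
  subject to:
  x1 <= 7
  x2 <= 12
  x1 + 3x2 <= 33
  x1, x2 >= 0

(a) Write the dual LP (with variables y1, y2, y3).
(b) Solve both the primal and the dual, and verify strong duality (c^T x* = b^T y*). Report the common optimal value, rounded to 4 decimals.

The standard primal-dual pair for 'max c^T x s.t. A x <= b, x >= 0' is:
  Dual:  min b^T y  s.t.  A^T y >= c,  y >= 0.

So the dual LP is:
  minimize  7y1 + 12y2 + 33y3
  subject to:
    y1 + y3 >= 1
    y2 + 3y3 >= 5
    y1, y2, y3 >= 0

Solving the primal: x* = (0, 11).
  primal value c^T x* = 55.
Solving the dual: y* = (0, 0, 1.6667).
  dual value b^T y* = 55.
Strong duality: c^T x* = b^T y*. Confirmed.

55
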